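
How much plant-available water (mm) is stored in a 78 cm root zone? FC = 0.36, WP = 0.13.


Step 1: Available water = (FC - WP) * depth * 10
Step 2: AW = (0.36 - 0.13) * 78 * 10
Step 3: AW = 0.23 * 78 * 10
Step 4: AW = 179.4 mm

179.4


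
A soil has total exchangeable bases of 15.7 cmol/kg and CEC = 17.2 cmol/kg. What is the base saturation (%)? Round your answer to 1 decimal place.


Step 1: BS = 100 * (sum of bases) / CEC
Step 2: BS = 100 * 15.7 / 17.2
Step 3: BS = 91.3%

91.3


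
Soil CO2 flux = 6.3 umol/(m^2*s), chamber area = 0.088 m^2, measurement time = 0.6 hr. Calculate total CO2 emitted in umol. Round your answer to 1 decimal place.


Step 1: Convert time to seconds: 0.6 hr * 3600 = 2160.0 s
Step 2: Total = flux * area * time_s
Step 3: Total = 6.3 * 0.088 * 2160.0
Step 4: Total = 1197.5 umol

1197.5


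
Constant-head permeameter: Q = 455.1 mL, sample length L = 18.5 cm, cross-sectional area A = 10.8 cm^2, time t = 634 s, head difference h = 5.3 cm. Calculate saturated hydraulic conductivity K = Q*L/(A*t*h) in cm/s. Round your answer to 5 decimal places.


Step 1: K = Q * L / (A * t * h)
Step 2: Numerator = 455.1 * 18.5 = 8419.35
Step 3: Denominator = 10.8 * 634 * 5.3 = 36290.16
Step 4: K = 8419.35 / 36290.16 = 0.232 cm/s

0.232


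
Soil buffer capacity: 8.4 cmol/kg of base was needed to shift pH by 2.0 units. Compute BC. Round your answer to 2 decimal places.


Step 1: BC = change in base / change in pH
Step 2: BC = 8.4 / 2.0
Step 3: BC = 4.2 cmol/(kg*pH unit)

4.2


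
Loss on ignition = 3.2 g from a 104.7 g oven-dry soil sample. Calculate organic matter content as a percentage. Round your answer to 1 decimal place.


Step 1: OM% = 100 * LOI / sample mass
Step 2: OM = 100 * 3.2 / 104.7
Step 3: OM = 3.1%

3.1


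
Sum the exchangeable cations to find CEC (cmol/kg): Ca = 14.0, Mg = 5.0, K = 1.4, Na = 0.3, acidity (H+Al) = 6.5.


Step 1: CEC = Ca + Mg + K + Na + (H+Al)
Step 2: CEC = 14.0 + 5.0 + 1.4 + 0.3 + 6.5
Step 3: CEC = 27.2 cmol/kg

27.2


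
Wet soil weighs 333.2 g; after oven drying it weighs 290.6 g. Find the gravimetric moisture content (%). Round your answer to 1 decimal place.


Step 1: Water mass = wet - dry = 333.2 - 290.6 = 42.6 g
Step 2: w = 100 * water mass / dry mass
Step 3: w = 100 * 42.6 / 290.6 = 14.7%

14.7


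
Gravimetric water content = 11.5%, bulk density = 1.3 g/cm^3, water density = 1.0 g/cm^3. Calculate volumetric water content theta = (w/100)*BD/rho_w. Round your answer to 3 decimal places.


Step 1: theta = (w / 100) * BD / rho_w
Step 2: theta = (11.5 / 100) * 1.3 / 1.0
Step 3: theta = 0.115 * 1.3
Step 4: theta = 0.15

0.15


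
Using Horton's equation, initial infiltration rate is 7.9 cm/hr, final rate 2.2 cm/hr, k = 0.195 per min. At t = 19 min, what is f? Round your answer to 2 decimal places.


Step 1: f = fc + (f0 - fc) * exp(-k * t)
Step 2: exp(-0.195 * 19) = 0.0246
Step 3: f = 2.2 + (7.9 - 2.2) * 0.0246
Step 4: f = 2.2 + 5.7 * 0.0246
Step 5: f = 2.34 cm/hr

2.34


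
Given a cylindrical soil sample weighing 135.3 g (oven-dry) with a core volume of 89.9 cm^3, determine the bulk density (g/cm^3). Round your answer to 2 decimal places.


Step 1: Identify the formula: BD = dry mass / volume
Step 2: Substitute values: BD = 135.3 / 89.9
Step 3: BD = 1.51 g/cm^3

1.51


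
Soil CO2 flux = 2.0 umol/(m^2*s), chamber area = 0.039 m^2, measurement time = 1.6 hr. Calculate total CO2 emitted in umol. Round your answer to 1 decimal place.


Step 1: Convert time to seconds: 1.6 hr * 3600 = 5760.0 s
Step 2: Total = flux * area * time_s
Step 3: Total = 2.0 * 0.039 * 5760.0
Step 4: Total = 449.3 umol

449.3


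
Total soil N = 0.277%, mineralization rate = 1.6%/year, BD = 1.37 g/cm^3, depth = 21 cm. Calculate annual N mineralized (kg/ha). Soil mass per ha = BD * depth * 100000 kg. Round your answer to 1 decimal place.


Step 1: Soil mass per ha = BD * depth * 100000 = 1.37 * 21 * 100000 = 2877000 kg
Step 2: Total N pool = soil mass * N%/100 = 2877000 * 0.277/100 = 7969.29 kg/ha
Step 3: N mineralized = N pool * rate%/100 = 7969.29 * 1.6/100 = 127.5 kg/ha/yr

127.5


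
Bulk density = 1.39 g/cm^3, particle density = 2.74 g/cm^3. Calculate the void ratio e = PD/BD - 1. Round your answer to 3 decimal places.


Step 1: e = PD / BD - 1
Step 2: e = 2.74 / 1.39 - 1
Step 3: e = 1.97122 - 1
Step 4: e = 0.971

0.971


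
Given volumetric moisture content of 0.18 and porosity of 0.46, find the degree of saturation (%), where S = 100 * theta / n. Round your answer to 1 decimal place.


Step 1: S = 100 * theta_v / n
Step 2: S = 100 * 0.18 / 0.46
Step 3: S = 39.1%

39.1


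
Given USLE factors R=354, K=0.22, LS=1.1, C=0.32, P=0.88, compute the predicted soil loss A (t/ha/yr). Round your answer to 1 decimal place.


Step 1: A = R * K * LS * C * P
Step 2: R * K = 354 * 0.22 = 77.88
Step 3: (R*K) * LS = 77.88 * 1.1 = 85.668
Step 4: * C * P = 85.668 * 0.32 * 0.88 = 24.1
Step 5: A = 24.1 t/(ha*yr)

24.1


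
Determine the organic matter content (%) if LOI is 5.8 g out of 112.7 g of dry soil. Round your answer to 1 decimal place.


Step 1: OM% = 100 * LOI / sample mass
Step 2: OM = 100 * 5.8 / 112.7
Step 3: OM = 5.1%

5.1


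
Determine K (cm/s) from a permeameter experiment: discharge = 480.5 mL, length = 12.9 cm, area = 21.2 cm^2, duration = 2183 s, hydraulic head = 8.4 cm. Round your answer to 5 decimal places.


Step 1: K = Q * L / (A * t * h)
Step 2: Numerator = 480.5 * 12.9 = 6198.45
Step 3: Denominator = 21.2 * 2183 * 8.4 = 388748.64
Step 4: K = 6198.45 / 388748.64 = 0.01594 cm/s

0.01594


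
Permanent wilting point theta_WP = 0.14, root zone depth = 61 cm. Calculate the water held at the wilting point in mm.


Step 1: Water (mm) = theta_WP * depth * 10
Step 2: Water = 0.14 * 61 * 10
Step 3: Water = 85.4 mm

85.4


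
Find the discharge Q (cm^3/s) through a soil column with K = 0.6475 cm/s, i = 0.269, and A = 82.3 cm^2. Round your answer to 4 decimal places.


Step 1: Apply Darcy's law: Q = K * i * A
Step 2: Q = 0.6475 * 0.269 * 82.3
Step 3: Q = 14.3348 cm^3/s

14.3348


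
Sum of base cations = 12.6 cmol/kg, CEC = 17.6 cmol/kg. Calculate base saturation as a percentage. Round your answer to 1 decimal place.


Step 1: BS = 100 * (sum of bases) / CEC
Step 2: BS = 100 * 12.6 / 17.6
Step 3: BS = 71.6%

71.6


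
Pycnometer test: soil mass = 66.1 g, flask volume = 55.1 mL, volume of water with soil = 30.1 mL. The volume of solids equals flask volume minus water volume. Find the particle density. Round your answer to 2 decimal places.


Step 1: Volume of solids = flask volume - water volume with soil
Step 2: V_solids = 55.1 - 30.1 = 25.0 mL
Step 3: Particle density = mass / V_solids = 66.1 / 25.0 = 2.64 g/cm^3

2.64


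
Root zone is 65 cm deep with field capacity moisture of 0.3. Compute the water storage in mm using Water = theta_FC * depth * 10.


Step 1: Water (mm) = theta_FC * depth (cm) * 10
Step 2: Water = 0.3 * 65 * 10
Step 3: Water = 195.0 mm

195.0


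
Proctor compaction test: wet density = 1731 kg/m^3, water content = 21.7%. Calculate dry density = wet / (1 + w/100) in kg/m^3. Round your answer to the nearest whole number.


Step 1: Dry density = wet density / (1 + w/100)
Step 2: Dry density = 1731 / (1 + 21.7/100)
Step 3: Dry density = 1731 / 1.217
Step 4: Dry density = 1422 kg/m^3

1422


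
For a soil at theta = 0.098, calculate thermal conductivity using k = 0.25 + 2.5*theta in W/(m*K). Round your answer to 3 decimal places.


Step 1: k = 0.25 + 2.5 * theta
Step 2: k = 0.25 + 2.5 * 0.098
Step 3: k = 0.25 + 0.245
Step 4: k = 0.495 W/(m*K)

0.495


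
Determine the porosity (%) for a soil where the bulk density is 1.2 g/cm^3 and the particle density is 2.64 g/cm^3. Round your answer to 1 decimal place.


Step 1: Formula: n = 100 * (1 - BD / PD)
Step 2: n = 100 * (1 - 1.2 / 2.64)
Step 3: n = 100 * (1 - 0.45455)
Step 4: n = 54.5%

54.5


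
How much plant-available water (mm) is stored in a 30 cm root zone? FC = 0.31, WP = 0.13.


Step 1: Available water = (FC - WP) * depth * 10
Step 2: AW = (0.31 - 0.13) * 30 * 10
Step 3: AW = 0.18 * 30 * 10
Step 4: AW = 54.0 mm

54.0


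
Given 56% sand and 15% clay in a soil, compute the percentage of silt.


Step 1: sand + silt + clay = 100%
Step 2: silt = 100 - sand - clay
Step 3: silt = 100 - 56 - 15
Step 4: silt = 29%

29


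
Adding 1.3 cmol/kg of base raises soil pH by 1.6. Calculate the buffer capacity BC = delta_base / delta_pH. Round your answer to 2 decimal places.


Step 1: BC = change in base / change in pH
Step 2: BC = 1.3 / 1.6
Step 3: BC = 0.81 cmol/(kg*pH unit)

0.81


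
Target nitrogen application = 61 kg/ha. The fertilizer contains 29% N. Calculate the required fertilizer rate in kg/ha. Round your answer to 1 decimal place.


Step 1: Fertilizer rate = target N / (N content / 100)
Step 2: Rate = 61 / (29 / 100)
Step 3: Rate = 61 / 0.29
Step 4: Rate = 210.3 kg/ha

210.3


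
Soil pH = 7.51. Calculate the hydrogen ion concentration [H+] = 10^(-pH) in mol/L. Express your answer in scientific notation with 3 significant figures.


Step 1: [H+] = 10^(-pH)
Step 2: [H+] = 10^(-7.51)
Step 3: [H+] = 3.09e-08 mol/L

3.09e-08


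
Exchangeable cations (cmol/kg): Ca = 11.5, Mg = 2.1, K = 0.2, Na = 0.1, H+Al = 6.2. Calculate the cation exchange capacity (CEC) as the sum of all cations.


Step 1: CEC = Ca + Mg + K + Na + (H+Al)
Step 2: CEC = 11.5 + 2.1 + 0.2 + 0.1 + 6.2
Step 3: CEC = 20.1 cmol/kg

20.1


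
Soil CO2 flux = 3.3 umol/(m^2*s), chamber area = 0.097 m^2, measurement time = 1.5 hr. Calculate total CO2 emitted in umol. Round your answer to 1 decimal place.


Step 1: Convert time to seconds: 1.5 hr * 3600 = 5400.0 s
Step 2: Total = flux * area * time_s
Step 3: Total = 3.3 * 0.097 * 5400.0
Step 4: Total = 1728.5 umol

1728.5


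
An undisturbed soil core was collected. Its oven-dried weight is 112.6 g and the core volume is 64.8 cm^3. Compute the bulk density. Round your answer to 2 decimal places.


Step 1: Identify the formula: BD = dry mass / volume
Step 2: Substitute values: BD = 112.6 / 64.8
Step 3: BD = 1.74 g/cm^3

1.74


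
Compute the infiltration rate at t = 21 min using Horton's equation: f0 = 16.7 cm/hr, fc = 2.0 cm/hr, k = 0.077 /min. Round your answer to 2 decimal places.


Step 1: f = fc + (f0 - fc) * exp(-k * t)
Step 2: exp(-0.077 * 21) = 0.198493
Step 3: f = 2.0 + (16.7 - 2.0) * 0.198493
Step 4: f = 2.0 + 14.7 * 0.198493
Step 5: f = 4.92 cm/hr

4.92


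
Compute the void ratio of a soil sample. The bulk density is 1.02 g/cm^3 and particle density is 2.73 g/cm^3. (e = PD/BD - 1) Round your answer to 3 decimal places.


Step 1: e = PD / BD - 1
Step 2: e = 2.73 / 1.02 - 1
Step 3: e = 2.67647 - 1
Step 4: e = 1.676

1.676


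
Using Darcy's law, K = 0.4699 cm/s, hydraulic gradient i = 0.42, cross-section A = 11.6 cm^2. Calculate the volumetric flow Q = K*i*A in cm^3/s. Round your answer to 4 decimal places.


Step 1: Apply Darcy's law: Q = K * i * A
Step 2: Q = 0.4699 * 0.42 * 11.6
Step 3: Q = 2.2894 cm^3/s

2.2894


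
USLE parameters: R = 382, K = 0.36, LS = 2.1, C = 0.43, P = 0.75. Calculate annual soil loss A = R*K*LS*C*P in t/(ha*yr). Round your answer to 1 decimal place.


Step 1: A = R * K * LS * C * P
Step 2: R * K = 382 * 0.36 = 137.52
Step 3: (R*K) * LS = 137.52 * 2.1 = 288.792
Step 4: * C * P = 288.792 * 0.43 * 0.75 = 93.1
Step 5: A = 93.1 t/(ha*yr)

93.1


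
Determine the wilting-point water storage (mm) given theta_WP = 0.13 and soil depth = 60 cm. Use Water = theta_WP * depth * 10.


Step 1: Water (mm) = theta_WP * depth * 10
Step 2: Water = 0.13 * 60 * 10
Step 3: Water = 78.0 mm

78.0


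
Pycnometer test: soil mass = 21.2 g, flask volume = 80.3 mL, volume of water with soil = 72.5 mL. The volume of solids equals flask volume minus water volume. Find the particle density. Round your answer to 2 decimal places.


Step 1: Volume of solids = flask volume - water volume with soil
Step 2: V_solids = 80.3 - 72.5 = 7.8 mL
Step 3: Particle density = mass / V_solids = 21.2 / 7.8 = 2.72 g/cm^3

2.72


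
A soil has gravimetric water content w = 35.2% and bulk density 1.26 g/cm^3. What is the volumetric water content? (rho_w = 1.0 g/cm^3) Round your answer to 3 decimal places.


Step 1: theta = (w / 100) * BD / rho_w
Step 2: theta = (35.2 / 100) * 1.26 / 1.0
Step 3: theta = 0.352 * 1.26
Step 4: theta = 0.444

0.444


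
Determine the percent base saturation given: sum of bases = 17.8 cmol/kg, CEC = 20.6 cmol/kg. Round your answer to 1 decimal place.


Step 1: BS = 100 * (sum of bases) / CEC
Step 2: BS = 100 * 17.8 / 20.6
Step 3: BS = 86.4%

86.4


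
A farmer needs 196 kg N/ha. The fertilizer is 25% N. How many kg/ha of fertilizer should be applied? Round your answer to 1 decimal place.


Step 1: Fertilizer rate = target N / (N content / 100)
Step 2: Rate = 196 / (25 / 100)
Step 3: Rate = 196 / 0.25
Step 4: Rate = 784.0 kg/ha

784.0


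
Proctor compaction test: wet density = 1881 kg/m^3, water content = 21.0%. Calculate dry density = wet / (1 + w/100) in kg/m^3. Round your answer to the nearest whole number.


Step 1: Dry density = wet density / (1 + w/100)
Step 2: Dry density = 1881 / (1 + 21.0/100)
Step 3: Dry density = 1881 / 1.21
Step 4: Dry density = 1555 kg/m^3

1555


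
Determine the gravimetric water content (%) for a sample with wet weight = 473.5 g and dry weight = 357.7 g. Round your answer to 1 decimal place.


Step 1: Water mass = wet - dry = 473.5 - 357.7 = 115.8 g
Step 2: w = 100 * water mass / dry mass
Step 3: w = 100 * 115.8 / 357.7 = 32.4%

32.4


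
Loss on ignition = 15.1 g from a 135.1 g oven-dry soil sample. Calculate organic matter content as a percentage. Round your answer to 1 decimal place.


Step 1: OM% = 100 * LOI / sample mass
Step 2: OM = 100 * 15.1 / 135.1
Step 3: OM = 11.2%

11.2


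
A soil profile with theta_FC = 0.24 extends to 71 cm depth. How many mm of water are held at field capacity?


Step 1: Water (mm) = theta_FC * depth (cm) * 10
Step 2: Water = 0.24 * 71 * 10
Step 3: Water = 170.4 mm

170.4


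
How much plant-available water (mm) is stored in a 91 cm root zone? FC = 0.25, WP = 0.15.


Step 1: Available water = (FC - WP) * depth * 10
Step 2: AW = (0.25 - 0.15) * 91 * 10
Step 3: AW = 0.1 * 91 * 10
Step 4: AW = 91.0 mm

91.0


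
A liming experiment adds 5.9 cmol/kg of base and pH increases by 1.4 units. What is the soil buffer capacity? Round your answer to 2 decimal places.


Step 1: BC = change in base / change in pH
Step 2: BC = 5.9 / 1.4
Step 3: BC = 4.21 cmol/(kg*pH unit)

4.21


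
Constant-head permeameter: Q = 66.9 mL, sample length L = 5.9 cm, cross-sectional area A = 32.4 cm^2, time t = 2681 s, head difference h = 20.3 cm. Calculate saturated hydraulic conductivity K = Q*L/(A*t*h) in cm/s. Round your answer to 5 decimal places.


Step 1: K = Q * L / (A * t * h)
Step 2: Numerator = 66.9 * 5.9 = 394.71
Step 3: Denominator = 32.4 * 2681 * 20.3 = 1763347.32
Step 4: K = 394.71 / 1763347.32 = 0.00022 cm/s

0.00022


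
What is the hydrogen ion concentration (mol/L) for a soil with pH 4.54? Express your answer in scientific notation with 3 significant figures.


Step 1: [H+] = 10^(-pH)
Step 2: [H+] = 10^(-4.54)
Step 3: [H+] = 2.88e-05 mol/L

2.88e-05


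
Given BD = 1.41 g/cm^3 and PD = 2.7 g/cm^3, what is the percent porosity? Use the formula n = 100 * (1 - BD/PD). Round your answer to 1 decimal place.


Step 1: Formula: n = 100 * (1 - BD / PD)
Step 2: n = 100 * (1 - 1.41 / 2.7)
Step 3: n = 100 * (1 - 0.52222)
Step 4: n = 47.8%

47.8


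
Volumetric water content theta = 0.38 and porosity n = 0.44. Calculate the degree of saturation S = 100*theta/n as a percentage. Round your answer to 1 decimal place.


Step 1: S = 100 * theta_v / n
Step 2: S = 100 * 0.38 / 0.44
Step 3: S = 86.4%

86.4


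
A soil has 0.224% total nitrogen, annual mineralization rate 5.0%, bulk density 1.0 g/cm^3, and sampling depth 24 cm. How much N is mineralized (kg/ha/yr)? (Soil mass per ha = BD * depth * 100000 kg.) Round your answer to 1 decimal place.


Step 1: Soil mass per ha = BD * depth * 100000 = 1.0 * 24 * 100000 = 2400000 kg
Step 2: Total N pool = soil mass * N%/100 = 2400000 * 0.224/100 = 5376.0 kg/ha
Step 3: N mineralized = N pool * rate%/100 = 5376.0 * 5.0/100 = 268.8 kg/ha/yr

268.8


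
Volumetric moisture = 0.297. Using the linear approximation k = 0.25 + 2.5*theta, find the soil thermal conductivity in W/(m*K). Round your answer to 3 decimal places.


Step 1: k = 0.25 + 2.5 * theta
Step 2: k = 0.25 + 2.5 * 0.297
Step 3: k = 0.25 + 0.743
Step 4: k = 0.993 W/(m*K)

0.993


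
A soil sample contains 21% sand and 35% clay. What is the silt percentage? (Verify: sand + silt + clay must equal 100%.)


Step 1: sand + silt + clay = 100%
Step 2: silt = 100 - sand - clay
Step 3: silt = 100 - 21 - 35
Step 4: silt = 44%

44


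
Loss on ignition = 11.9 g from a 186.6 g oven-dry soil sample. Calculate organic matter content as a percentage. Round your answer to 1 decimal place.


Step 1: OM% = 100 * LOI / sample mass
Step 2: OM = 100 * 11.9 / 186.6
Step 3: OM = 6.4%

6.4


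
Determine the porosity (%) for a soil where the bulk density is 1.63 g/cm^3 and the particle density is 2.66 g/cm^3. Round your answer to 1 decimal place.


Step 1: Formula: n = 100 * (1 - BD / PD)
Step 2: n = 100 * (1 - 1.63 / 2.66)
Step 3: n = 100 * (1 - 0.61278)
Step 4: n = 38.7%

38.7


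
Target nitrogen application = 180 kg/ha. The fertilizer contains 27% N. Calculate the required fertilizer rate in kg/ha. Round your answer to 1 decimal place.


Step 1: Fertilizer rate = target N / (N content / 100)
Step 2: Rate = 180 / (27 / 100)
Step 3: Rate = 180 / 0.27
Step 4: Rate = 666.7 kg/ha

666.7


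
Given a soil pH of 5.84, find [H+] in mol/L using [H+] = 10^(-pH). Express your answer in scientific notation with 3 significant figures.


Step 1: [H+] = 10^(-pH)
Step 2: [H+] = 10^(-5.84)
Step 3: [H+] = 1.45e-06 mol/L

1.45e-06


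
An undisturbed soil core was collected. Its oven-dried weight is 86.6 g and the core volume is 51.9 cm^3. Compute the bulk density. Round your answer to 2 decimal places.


Step 1: Identify the formula: BD = dry mass / volume
Step 2: Substitute values: BD = 86.6 / 51.9
Step 3: BD = 1.67 g/cm^3

1.67


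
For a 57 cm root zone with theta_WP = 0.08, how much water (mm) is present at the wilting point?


Step 1: Water (mm) = theta_WP * depth * 10
Step 2: Water = 0.08 * 57 * 10
Step 3: Water = 45.6 mm

45.6


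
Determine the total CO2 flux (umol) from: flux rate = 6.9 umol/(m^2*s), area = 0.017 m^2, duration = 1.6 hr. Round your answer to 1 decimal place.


Step 1: Convert time to seconds: 1.6 hr * 3600 = 5760.0 s
Step 2: Total = flux * area * time_s
Step 3: Total = 6.9 * 0.017 * 5760.0
Step 4: Total = 675.6 umol

675.6


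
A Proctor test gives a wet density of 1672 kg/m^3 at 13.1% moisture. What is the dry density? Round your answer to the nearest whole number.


Step 1: Dry density = wet density / (1 + w/100)
Step 2: Dry density = 1672 / (1 + 13.1/100)
Step 3: Dry density = 1672 / 1.131
Step 4: Dry density = 1478 kg/m^3

1478


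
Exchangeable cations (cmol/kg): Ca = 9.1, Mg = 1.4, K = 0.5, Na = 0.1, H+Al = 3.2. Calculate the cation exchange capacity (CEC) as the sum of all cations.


Step 1: CEC = Ca + Mg + K + Na + (H+Al)
Step 2: CEC = 9.1 + 1.4 + 0.5 + 0.1 + 3.2
Step 3: CEC = 14.3 cmol/kg

14.3


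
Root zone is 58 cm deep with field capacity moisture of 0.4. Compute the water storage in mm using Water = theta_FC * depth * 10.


Step 1: Water (mm) = theta_FC * depth (cm) * 10
Step 2: Water = 0.4 * 58 * 10
Step 3: Water = 232.0 mm

232.0


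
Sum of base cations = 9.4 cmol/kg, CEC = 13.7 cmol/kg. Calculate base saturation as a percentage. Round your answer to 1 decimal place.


Step 1: BS = 100 * (sum of bases) / CEC
Step 2: BS = 100 * 9.4 / 13.7
Step 3: BS = 68.6%

68.6


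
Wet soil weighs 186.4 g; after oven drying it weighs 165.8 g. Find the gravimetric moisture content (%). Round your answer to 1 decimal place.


Step 1: Water mass = wet - dry = 186.4 - 165.8 = 20.6 g
Step 2: w = 100 * water mass / dry mass
Step 3: w = 100 * 20.6 / 165.8 = 12.4%

12.4


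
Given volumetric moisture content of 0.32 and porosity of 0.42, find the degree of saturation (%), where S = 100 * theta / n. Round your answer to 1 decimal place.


Step 1: S = 100 * theta_v / n
Step 2: S = 100 * 0.32 / 0.42
Step 3: S = 76.2%

76.2


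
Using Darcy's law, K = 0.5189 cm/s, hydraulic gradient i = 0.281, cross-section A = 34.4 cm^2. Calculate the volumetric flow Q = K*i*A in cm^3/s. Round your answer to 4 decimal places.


Step 1: Apply Darcy's law: Q = K * i * A
Step 2: Q = 0.5189 * 0.281 * 34.4
Step 3: Q = 5.0159 cm^3/s

5.0159


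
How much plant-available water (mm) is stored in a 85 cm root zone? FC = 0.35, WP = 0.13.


Step 1: Available water = (FC - WP) * depth * 10
Step 2: AW = (0.35 - 0.13) * 85 * 10
Step 3: AW = 0.22 * 85 * 10
Step 4: AW = 187.0 mm

187.0


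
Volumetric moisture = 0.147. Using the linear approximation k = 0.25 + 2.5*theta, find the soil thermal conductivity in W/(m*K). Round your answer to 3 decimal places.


Step 1: k = 0.25 + 2.5 * theta
Step 2: k = 0.25 + 2.5 * 0.147
Step 3: k = 0.25 + 0.368
Step 4: k = 0.618 W/(m*K)

0.618


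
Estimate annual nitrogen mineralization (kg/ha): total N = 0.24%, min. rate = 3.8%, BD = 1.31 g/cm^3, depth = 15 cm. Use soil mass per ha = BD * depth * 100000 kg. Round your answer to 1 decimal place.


Step 1: Soil mass per ha = BD * depth * 100000 = 1.31 * 15 * 100000 = 1965000 kg
Step 2: Total N pool = soil mass * N%/100 = 1965000 * 0.24/100 = 4716.0 kg/ha
Step 3: N mineralized = N pool * rate%/100 = 4716.0 * 3.8/100 = 179.2 kg/ha/yr

179.2


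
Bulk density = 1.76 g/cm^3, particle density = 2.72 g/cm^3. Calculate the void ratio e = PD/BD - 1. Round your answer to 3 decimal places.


Step 1: e = PD / BD - 1
Step 2: e = 2.72 / 1.76 - 1
Step 3: e = 1.54545 - 1
Step 4: e = 0.545

0.545


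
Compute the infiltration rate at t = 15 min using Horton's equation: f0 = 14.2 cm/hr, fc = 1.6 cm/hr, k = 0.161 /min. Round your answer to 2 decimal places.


Step 1: f = fc + (f0 - fc) * exp(-k * t)
Step 2: exp(-0.161 * 15) = 0.089367
Step 3: f = 1.6 + (14.2 - 1.6) * 0.089367
Step 4: f = 1.6 + 12.6 * 0.089367
Step 5: f = 2.73 cm/hr

2.73


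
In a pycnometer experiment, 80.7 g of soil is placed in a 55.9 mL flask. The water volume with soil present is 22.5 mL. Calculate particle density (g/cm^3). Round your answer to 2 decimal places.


Step 1: Volume of solids = flask volume - water volume with soil
Step 2: V_solids = 55.9 - 22.5 = 33.4 mL
Step 3: Particle density = mass / V_solids = 80.7 / 33.4 = 2.42 g/cm^3

2.42


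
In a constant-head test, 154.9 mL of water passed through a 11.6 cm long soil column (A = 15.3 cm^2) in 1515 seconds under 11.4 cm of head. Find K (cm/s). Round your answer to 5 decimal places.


Step 1: K = Q * L / (A * t * h)
Step 2: Numerator = 154.9 * 11.6 = 1796.84
Step 3: Denominator = 15.3 * 1515 * 11.4 = 264246.3
Step 4: K = 1796.84 / 264246.3 = 0.0068 cm/s

0.0068


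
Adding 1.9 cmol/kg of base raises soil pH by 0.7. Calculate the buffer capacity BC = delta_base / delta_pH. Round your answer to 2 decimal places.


Step 1: BC = change in base / change in pH
Step 2: BC = 1.9 / 0.7
Step 3: BC = 2.71 cmol/(kg*pH unit)

2.71


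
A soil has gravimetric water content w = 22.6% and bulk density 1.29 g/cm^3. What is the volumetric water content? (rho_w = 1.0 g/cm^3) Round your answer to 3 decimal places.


Step 1: theta = (w / 100) * BD / rho_w
Step 2: theta = (22.6 / 100) * 1.29 / 1.0
Step 3: theta = 0.226 * 1.29
Step 4: theta = 0.292

0.292


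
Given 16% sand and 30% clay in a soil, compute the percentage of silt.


Step 1: sand + silt + clay = 100%
Step 2: silt = 100 - sand - clay
Step 3: silt = 100 - 16 - 30
Step 4: silt = 54%

54


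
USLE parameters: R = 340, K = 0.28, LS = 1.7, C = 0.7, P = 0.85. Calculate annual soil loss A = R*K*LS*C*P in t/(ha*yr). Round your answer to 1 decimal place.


Step 1: A = R * K * LS * C * P
Step 2: R * K = 340 * 0.28 = 95.2
Step 3: (R*K) * LS = 95.2 * 1.7 = 161.84
Step 4: * C * P = 161.84 * 0.7 * 0.85 = 96.3
Step 5: A = 96.3 t/(ha*yr)

96.3


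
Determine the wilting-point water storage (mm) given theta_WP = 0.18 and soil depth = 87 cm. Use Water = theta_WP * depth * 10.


Step 1: Water (mm) = theta_WP * depth * 10
Step 2: Water = 0.18 * 87 * 10
Step 3: Water = 156.6 mm

156.6


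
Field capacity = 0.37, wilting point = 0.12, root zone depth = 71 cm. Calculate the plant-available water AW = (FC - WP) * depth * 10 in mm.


Step 1: Available water = (FC - WP) * depth * 10
Step 2: AW = (0.37 - 0.12) * 71 * 10
Step 3: AW = 0.25 * 71 * 10
Step 4: AW = 177.5 mm

177.5


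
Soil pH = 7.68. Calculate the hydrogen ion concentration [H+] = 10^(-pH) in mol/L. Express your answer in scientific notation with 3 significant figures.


Step 1: [H+] = 10^(-pH)
Step 2: [H+] = 10^(-7.68)
Step 3: [H+] = 2.09e-08 mol/L

2.09e-08


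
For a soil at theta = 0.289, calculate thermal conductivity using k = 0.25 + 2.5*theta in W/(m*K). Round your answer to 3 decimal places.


Step 1: k = 0.25 + 2.5 * theta
Step 2: k = 0.25 + 2.5 * 0.289
Step 3: k = 0.25 + 0.723
Step 4: k = 0.973 W/(m*K)

0.973


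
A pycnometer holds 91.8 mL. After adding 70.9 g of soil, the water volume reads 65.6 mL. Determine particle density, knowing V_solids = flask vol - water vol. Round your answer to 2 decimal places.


Step 1: Volume of solids = flask volume - water volume with soil
Step 2: V_solids = 91.8 - 65.6 = 26.2 mL
Step 3: Particle density = mass / V_solids = 70.9 / 26.2 = 2.71 g/cm^3

2.71


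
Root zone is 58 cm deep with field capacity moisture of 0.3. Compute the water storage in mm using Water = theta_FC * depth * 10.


Step 1: Water (mm) = theta_FC * depth (cm) * 10
Step 2: Water = 0.3 * 58 * 10
Step 3: Water = 174.0 mm

174.0


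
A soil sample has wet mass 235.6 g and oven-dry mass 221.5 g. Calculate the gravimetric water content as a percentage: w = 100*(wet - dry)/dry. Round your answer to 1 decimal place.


Step 1: Water mass = wet - dry = 235.6 - 221.5 = 14.1 g
Step 2: w = 100 * water mass / dry mass
Step 3: w = 100 * 14.1 / 221.5 = 6.4%

6.4


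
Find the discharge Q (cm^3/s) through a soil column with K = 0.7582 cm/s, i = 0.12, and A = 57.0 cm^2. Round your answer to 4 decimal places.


Step 1: Apply Darcy's law: Q = K * i * A
Step 2: Q = 0.7582 * 0.12 * 57.0
Step 3: Q = 5.1861 cm^3/s

5.1861


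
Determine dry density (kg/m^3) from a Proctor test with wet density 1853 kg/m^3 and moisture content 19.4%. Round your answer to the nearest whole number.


Step 1: Dry density = wet density / (1 + w/100)
Step 2: Dry density = 1853 / (1 + 19.4/100)
Step 3: Dry density = 1853 / 1.194
Step 4: Dry density = 1552 kg/m^3

1552


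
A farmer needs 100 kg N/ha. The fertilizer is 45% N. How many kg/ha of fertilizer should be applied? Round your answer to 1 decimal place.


Step 1: Fertilizer rate = target N / (N content / 100)
Step 2: Rate = 100 / (45 / 100)
Step 3: Rate = 100 / 0.45
Step 4: Rate = 222.2 kg/ha

222.2


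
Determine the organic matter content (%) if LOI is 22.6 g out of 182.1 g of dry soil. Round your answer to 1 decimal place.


Step 1: OM% = 100 * LOI / sample mass
Step 2: OM = 100 * 22.6 / 182.1
Step 3: OM = 12.4%

12.4


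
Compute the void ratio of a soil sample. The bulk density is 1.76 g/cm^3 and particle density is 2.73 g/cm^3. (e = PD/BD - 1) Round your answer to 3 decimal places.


Step 1: e = PD / BD - 1
Step 2: e = 2.73 / 1.76 - 1
Step 3: e = 1.55114 - 1
Step 4: e = 0.551

0.551


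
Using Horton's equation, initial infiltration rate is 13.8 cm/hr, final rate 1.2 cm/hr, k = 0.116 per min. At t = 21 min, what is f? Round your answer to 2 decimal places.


Step 1: f = fc + (f0 - fc) * exp(-k * t)
Step 2: exp(-0.116 * 21) = 0.08751
Step 3: f = 1.2 + (13.8 - 1.2) * 0.08751
Step 4: f = 1.2 + 12.6 * 0.08751
Step 5: f = 2.3 cm/hr

2.3


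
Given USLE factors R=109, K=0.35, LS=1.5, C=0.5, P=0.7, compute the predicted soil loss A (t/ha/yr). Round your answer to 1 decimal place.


Step 1: A = R * K * LS * C * P
Step 2: R * K = 109 * 0.35 = 38.15
Step 3: (R*K) * LS = 38.15 * 1.5 = 57.225
Step 4: * C * P = 57.225 * 0.5 * 0.7 = 20.0
Step 5: A = 20.0 t/(ha*yr)

20.0


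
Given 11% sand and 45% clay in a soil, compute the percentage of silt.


Step 1: sand + silt + clay = 100%
Step 2: silt = 100 - sand - clay
Step 3: silt = 100 - 11 - 45
Step 4: silt = 44%

44


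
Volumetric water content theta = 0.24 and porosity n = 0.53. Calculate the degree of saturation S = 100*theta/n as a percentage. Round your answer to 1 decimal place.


Step 1: S = 100 * theta_v / n
Step 2: S = 100 * 0.24 / 0.53
Step 3: S = 45.3%

45.3


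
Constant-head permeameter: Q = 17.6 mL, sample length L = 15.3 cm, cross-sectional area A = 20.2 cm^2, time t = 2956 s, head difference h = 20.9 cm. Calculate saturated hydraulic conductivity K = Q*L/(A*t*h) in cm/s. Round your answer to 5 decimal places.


Step 1: K = Q * L / (A * t * h)
Step 2: Numerator = 17.6 * 15.3 = 269.28
Step 3: Denominator = 20.2 * 2956 * 20.9 = 1247964.08
Step 4: K = 269.28 / 1247964.08 = 0.00022 cm/s

0.00022


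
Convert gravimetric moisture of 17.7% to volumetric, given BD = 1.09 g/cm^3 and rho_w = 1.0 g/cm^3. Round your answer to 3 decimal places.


Step 1: theta = (w / 100) * BD / rho_w
Step 2: theta = (17.7 / 100) * 1.09 / 1.0
Step 3: theta = 0.177 * 1.09
Step 4: theta = 0.193

0.193


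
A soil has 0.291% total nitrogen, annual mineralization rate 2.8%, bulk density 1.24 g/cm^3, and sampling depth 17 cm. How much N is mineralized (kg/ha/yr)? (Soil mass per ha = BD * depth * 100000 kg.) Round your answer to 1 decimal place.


Step 1: Soil mass per ha = BD * depth * 100000 = 1.24 * 17 * 100000 = 2108000 kg
Step 2: Total N pool = soil mass * N%/100 = 2108000 * 0.291/100 = 6134.28 kg/ha
Step 3: N mineralized = N pool * rate%/100 = 6134.28 * 2.8/100 = 171.8 kg/ha/yr

171.8


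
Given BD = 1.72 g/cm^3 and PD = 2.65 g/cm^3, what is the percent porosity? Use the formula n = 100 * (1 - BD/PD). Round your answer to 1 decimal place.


Step 1: Formula: n = 100 * (1 - BD / PD)
Step 2: n = 100 * (1 - 1.72 / 2.65)
Step 3: n = 100 * (1 - 0.64906)
Step 4: n = 35.1%

35.1


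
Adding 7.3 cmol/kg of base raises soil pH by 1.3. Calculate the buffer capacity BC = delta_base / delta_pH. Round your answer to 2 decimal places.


Step 1: BC = change in base / change in pH
Step 2: BC = 7.3 / 1.3
Step 3: BC = 5.62 cmol/(kg*pH unit)

5.62


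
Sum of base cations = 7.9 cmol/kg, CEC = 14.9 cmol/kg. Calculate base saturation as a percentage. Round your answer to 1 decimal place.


Step 1: BS = 100 * (sum of bases) / CEC
Step 2: BS = 100 * 7.9 / 14.9
Step 3: BS = 53.0%

53.0


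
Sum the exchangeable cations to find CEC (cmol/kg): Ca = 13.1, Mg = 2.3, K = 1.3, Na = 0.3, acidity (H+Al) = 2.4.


Step 1: CEC = Ca + Mg + K + Na + (H+Al)
Step 2: CEC = 13.1 + 2.3 + 1.3 + 0.3 + 2.4
Step 3: CEC = 19.4 cmol/kg

19.4


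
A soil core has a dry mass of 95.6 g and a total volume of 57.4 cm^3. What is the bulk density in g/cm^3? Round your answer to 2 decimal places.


Step 1: Identify the formula: BD = dry mass / volume
Step 2: Substitute values: BD = 95.6 / 57.4
Step 3: BD = 1.67 g/cm^3

1.67


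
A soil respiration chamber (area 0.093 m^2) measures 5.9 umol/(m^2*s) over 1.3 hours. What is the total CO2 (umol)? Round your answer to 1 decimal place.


Step 1: Convert time to seconds: 1.3 hr * 3600 = 4680.0 s
Step 2: Total = flux * area * time_s
Step 3: Total = 5.9 * 0.093 * 4680.0
Step 4: Total = 2567.9 umol

2567.9


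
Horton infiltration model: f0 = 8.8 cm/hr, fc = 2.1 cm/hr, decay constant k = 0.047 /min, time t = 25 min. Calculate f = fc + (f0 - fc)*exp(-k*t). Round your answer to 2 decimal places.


Step 1: f = fc + (f0 - fc) * exp(-k * t)
Step 2: exp(-0.047 * 25) = 0.308819
Step 3: f = 2.1 + (8.8 - 2.1) * 0.308819
Step 4: f = 2.1 + 6.7 * 0.308819
Step 5: f = 4.17 cm/hr

4.17


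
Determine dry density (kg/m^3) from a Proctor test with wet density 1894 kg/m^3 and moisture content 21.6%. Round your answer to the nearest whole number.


Step 1: Dry density = wet density / (1 + w/100)
Step 2: Dry density = 1894 / (1 + 21.6/100)
Step 3: Dry density = 1894 / 1.216
Step 4: Dry density = 1558 kg/m^3

1558


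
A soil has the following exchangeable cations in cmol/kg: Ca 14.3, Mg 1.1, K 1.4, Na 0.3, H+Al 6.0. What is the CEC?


Step 1: CEC = Ca + Mg + K + Na + (H+Al)
Step 2: CEC = 14.3 + 1.1 + 1.4 + 0.3 + 6.0
Step 3: CEC = 23.1 cmol/kg

23.1


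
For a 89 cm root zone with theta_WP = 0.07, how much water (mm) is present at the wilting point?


Step 1: Water (mm) = theta_WP * depth * 10
Step 2: Water = 0.07 * 89 * 10
Step 3: Water = 62.3 mm

62.3


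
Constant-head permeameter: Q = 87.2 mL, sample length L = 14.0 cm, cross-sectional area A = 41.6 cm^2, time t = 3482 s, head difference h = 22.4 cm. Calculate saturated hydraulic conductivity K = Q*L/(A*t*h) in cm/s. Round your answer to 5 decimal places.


Step 1: K = Q * L / (A * t * h)
Step 2: Numerator = 87.2 * 14.0 = 1220.8
Step 3: Denominator = 41.6 * 3482 * 22.4 = 3244666.88
Step 4: K = 1220.8 / 3244666.88 = 0.00038 cm/s

0.00038


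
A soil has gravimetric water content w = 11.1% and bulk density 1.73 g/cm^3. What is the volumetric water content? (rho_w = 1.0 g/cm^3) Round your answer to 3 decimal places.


Step 1: theta = (w / 100) * BD / rho_w
Step 2: theta = (11.1 / 100) * 1.73 / 1.0
Step 3: theta = 0.111 * 1.73
Step 4: theta = 0.192

0.192


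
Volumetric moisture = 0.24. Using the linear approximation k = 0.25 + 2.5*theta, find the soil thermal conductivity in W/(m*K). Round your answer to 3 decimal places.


Step 1: k = 0.25 + 2.5 * theta
Step 2: k = 0.25 + 2.5 * 0.24
Step 3: k = 0.25 + 0.6
Step 4: k = 0.85 W/(m*K)

0.85


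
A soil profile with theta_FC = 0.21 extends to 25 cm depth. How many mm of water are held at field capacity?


Step 1: Water (mm) = theta_FC * depth (cm) * 10
Step 2: Water = 0.21 * 25 * 10
Step 3: Water = 52.5 mm

52.5


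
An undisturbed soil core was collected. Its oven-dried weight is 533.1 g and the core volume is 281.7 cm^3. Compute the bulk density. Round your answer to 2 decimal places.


Step 1: Identify the formula: BD = dry mass / volume
Step 2: Substitute values: BD = 533.1 / 281.7
Step 3: BD = 1.89 g/cm^3

1.89


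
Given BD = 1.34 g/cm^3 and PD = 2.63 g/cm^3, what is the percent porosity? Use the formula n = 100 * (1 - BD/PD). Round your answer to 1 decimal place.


Step 1: Formula: n = 100 * (1 - BD / PD)
Step 2: n = 100 * (1 - 1.34 / 2.63)
Step 3: n = 100 * (1 - 0.50951)
Step 4: n = 49.0%

49.0


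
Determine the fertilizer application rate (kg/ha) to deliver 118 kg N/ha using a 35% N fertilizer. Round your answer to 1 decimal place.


Step 1: Fertilizer rate = target N / (N content / 100)
Step 2: Rate = 118 / (35 / 100)
Step 3: Rate = 118 / 0.35
Step 4: Rate = 337.1 kg/ha

337.1


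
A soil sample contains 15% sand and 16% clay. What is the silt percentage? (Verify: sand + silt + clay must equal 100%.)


Step 1: sand + silt + clay = 100%
Step 2: silt = 100 - sand - clay
Step 3: silt = 100 - 15 - 16
Step 4: silt = 69%

69


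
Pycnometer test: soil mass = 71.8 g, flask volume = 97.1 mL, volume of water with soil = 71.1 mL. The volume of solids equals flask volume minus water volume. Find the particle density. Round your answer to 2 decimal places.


Step 1: Volume of solids = flask volume - water volume with soil
Step 2: V_solids = 97.1 - 71.1 = 26.0 mL
Step 3: Particle density = mass / V_solids = 71.8 / 26.0 = 2.76 g/cm^3

2.76


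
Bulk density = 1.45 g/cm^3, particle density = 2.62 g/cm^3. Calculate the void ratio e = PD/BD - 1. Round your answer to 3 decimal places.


Step 1: e = PD / BD - 1
Step 2: e = 2.62 / 1.45 - 1
Step 3: e = 1.8069 - 1
Step 4: e = 0.807

0.807


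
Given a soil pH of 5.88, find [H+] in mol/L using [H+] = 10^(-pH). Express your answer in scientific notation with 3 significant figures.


Step 1: [H+] = 10^(-pH)
Step 2: [H+] = 10^(-5.88)
Step 3: [H+] = 1.32e-06 mol/L

1.32e-06


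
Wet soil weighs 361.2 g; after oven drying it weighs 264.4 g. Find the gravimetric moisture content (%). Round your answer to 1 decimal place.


Step 1: Water mass = wet - dry = 361.2 - 264.4 = 96.8 g
Step 2: w = 100 * water mass / dry mass
Step 3: w = 100 * 96.8 / 264.4 = 36.6%

36.6


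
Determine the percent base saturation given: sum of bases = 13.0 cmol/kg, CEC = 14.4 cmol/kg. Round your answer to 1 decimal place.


Step 1: BS = 100 * (sum of bases) / CEC
Step 2: BS = 100 * 13.0 / 14.4
Step 3: BS = 90.3%

90.3


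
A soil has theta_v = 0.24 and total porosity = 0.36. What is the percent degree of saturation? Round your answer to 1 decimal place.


Step 1: S = 100 * theta_v / n
Step 2: S = 100 * 0.24 / 0.36
Step 3: S = 66.7%

66.7


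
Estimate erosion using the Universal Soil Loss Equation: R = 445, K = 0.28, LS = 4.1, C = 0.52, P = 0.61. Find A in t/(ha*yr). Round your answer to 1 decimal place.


Step 1: A = R * K * LS * C * P
Step 2: R * K = 445 * 0.28 = 124.6
Step 3: (R*K) * LS = 124.6 * 4.1 = 510.86
Step 4: * C * P = 510.86 * 0.52 * 0.61 = 162.0
Step 5: A = 162.0 t/(ha*yr)

162.0


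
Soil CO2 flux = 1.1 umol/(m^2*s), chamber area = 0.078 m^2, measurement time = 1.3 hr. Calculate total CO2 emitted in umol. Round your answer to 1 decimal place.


Step 1: Convert time to seconds: 1.3 hr * 3600 = 4680.0 s
Step 2: Total = flux * area * time_s
Step 3: Total = 1.1 * 0.078 * 4680.0
Step 4: Total = 401.5 umol

401.5


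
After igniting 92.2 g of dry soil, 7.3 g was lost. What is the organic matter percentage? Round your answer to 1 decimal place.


Step 1: OM% = 100 * LOI / sample mass
Step 2: OM = 100 * 7.3 / 92.2
Step 3: OM = 7.9%

7.9


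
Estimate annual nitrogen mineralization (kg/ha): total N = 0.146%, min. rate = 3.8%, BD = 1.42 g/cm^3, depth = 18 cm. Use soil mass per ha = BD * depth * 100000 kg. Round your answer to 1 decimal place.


Step 1: Soil mass per ha = BD * depth * 100000 = 1.42 * 18 * 100000 = 2556000 kg
Step 2: Total N pool = soil mass * N%/100 = 2556000 * 0.146/100 = 3731.76 kg/ha
Step 3: N mineralized = N pool * rate%/100 = 3731.76 * 3.8/100 = 141.8 kg/ha/yr

141.8


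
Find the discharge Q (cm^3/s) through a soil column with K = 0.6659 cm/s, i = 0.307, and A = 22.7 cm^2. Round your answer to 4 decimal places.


Step 1: Apply Darcy's law: Q = K * i * A
Step 2: Q = 0.6659 * 0.307 * 22.7
Step 3: Q = 4.6406 cm^3/s

4.6406


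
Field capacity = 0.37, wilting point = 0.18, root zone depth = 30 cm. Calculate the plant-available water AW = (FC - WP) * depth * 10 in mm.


Step 1: Available water = (FC - WP) * depth * 10
Step 2: AW = (0.37 - 0.18) * 30 * 10
Step 3: AW = 0.19 * 30 * 10
Step 4: AW = 57.0 mm

57.0


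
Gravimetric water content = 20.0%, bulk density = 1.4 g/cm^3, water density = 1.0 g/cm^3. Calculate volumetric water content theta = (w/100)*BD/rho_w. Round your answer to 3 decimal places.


Step 1: theta = (w / 100) * BD / rho_w
Step 2: theta = (20.0 / 100) * 1.4 / 1.0
Step 3: theta = 0.2 * 1.4
Step 4: theta = 0.28

0.28


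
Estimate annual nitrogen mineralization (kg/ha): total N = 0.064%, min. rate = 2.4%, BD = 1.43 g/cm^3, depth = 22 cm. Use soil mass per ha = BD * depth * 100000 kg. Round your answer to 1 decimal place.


Step 1: Soil mass per ha = BD * depth * 100000 = 1.43 * 22 * 100000 = 3146000 kg
Step 2: Total N pool = soil mass * N%/100 = 3146000 * 0.064/100 = 2013.44 kg/ha
Step 3: N mineralized = N pool * rate%/100 = 2013.44 * 2.4/100 = 48.3 kg/ha/yr

48.3
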